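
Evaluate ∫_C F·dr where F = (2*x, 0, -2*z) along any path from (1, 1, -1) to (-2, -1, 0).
4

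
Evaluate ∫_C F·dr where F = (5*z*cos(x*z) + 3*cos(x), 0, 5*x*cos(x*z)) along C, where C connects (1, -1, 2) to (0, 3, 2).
-5*sin(2) - 3*sin(1)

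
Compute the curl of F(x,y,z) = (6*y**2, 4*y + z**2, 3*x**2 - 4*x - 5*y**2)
(-10*y - 2*z, 4 - 6*x, -12*y)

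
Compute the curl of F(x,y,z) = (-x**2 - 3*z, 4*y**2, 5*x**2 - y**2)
(-2*y, -10*x - 3, 0)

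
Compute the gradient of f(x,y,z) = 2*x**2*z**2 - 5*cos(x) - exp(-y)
(4*x*z**2 + 5*sin(x), exp(-y), 4*x**2*z)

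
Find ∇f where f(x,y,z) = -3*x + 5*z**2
(-3, 0, 10*z)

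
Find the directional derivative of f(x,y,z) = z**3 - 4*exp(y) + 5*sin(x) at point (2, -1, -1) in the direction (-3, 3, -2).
3*sqrt(22)*(-4 - E*(5*cos(2) + 2))*exp(-1)/22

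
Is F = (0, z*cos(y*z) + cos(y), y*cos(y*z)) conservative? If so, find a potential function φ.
Yes, F is conservative. φ = sin(y) + sin(y*z)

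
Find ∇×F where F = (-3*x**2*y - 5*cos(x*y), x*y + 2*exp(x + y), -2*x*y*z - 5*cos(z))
(-2*x*z, 2*y*z, 3*x**2 - 5*x*sin(x*y) + y + 2*exp(x + y))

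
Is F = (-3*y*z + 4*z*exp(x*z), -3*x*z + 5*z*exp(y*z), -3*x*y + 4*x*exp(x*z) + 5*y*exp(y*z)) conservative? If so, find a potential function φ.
Yes, F is conservative. φ = -3*x*y*z + 4*exp(x*z) + 5*exp(y*z)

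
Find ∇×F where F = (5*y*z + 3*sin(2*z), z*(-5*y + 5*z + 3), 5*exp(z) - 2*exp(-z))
(5*y - 10*z - 3, 5*y + 6*cos(2*z), -5*z)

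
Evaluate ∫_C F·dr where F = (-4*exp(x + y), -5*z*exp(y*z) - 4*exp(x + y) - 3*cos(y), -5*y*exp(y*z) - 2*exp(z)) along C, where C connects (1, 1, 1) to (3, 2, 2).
-4*exp(5) - 5*exp(4) - 3*sin(2) + 3*sin(1) + 2*exp(2) + 7*E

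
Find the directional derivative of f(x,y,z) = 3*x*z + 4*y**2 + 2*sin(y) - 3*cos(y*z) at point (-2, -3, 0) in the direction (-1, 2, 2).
-20 + 4*cos(3)/3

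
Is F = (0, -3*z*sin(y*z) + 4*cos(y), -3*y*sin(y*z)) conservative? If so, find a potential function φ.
Yes, F is conservative. φ = 4*sin(y) + 3*cos(y*z)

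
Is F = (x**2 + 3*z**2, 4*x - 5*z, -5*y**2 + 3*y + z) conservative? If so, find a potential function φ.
No, ∇×F = (8 - 10*y, 6*z, 4) ≠ 0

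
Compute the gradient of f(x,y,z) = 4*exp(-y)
(0, -4*exp(-y), 0)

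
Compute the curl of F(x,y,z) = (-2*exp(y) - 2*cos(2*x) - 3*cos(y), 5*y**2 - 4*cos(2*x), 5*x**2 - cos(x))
(0, -10*x - sin(x), 2*exp(y) + 8*sin(2*x) - 3*sin(y))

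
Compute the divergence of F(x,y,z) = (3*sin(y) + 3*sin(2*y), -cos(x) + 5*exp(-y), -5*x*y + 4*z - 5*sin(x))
4 - 5*exp(-y)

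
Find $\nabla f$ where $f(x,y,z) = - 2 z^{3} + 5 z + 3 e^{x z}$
(3*z*exp(x*z), 0, 3*x*exp(x*z) - 6*z**2 + 5)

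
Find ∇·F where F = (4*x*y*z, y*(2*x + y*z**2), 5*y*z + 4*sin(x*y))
2*x + 2*y*z**2 + 4*y*z + 5*y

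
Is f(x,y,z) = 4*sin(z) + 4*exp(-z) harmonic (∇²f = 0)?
No, ∇²f = -4*sin(z) + 4*exp(-z)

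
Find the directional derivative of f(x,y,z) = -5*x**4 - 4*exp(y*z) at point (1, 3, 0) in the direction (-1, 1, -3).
56*sqrt(11)/11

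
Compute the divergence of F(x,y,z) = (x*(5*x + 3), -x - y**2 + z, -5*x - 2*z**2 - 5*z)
10*x - 2*y - 4*z - 2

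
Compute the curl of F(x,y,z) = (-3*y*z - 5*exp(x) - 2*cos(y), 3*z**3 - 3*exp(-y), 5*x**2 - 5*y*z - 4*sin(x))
(z*(-9*z - 5), -10*x - 3*y + 4*cos(x), 3*z - 2*sin(y))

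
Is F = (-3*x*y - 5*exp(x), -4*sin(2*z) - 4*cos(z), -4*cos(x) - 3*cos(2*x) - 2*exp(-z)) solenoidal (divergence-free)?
No, ∇·F = -3*y - 5*exp(x) + 2*exp(-z)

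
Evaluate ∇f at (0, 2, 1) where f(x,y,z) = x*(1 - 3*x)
(1, 0, 0)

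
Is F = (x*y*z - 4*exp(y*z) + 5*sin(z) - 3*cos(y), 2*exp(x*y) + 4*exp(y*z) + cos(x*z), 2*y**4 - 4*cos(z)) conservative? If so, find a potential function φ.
No, ∇×F = (x*sin(x*z) + 8*y**3 - 4*y*exp(y*z), x*y - 4*y*exp(y*z) + 5*cos(z), -x*z + 2*y*exp(x*y) + 4*z*exp(y*z) - z*sin(x*z) - 3*sin(y)) ≠ 0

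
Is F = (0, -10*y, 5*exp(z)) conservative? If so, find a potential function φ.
Yes, F is conservative. φ = -5*y**2 + 5*exp(z)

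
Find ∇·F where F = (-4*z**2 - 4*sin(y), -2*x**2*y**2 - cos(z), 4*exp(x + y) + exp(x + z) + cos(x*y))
-4*x**2*y + exp(x + z)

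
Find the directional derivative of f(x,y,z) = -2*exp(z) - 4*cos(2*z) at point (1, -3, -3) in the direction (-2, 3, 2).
-4*sqrt(17)*(4*exp(3)*sin(6) + 1)*exp(-3)/17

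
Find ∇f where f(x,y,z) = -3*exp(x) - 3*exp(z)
(-3*exp(x), 0, -3*exp(z))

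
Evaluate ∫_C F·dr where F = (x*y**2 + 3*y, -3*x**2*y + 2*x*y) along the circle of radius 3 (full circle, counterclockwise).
-27*pi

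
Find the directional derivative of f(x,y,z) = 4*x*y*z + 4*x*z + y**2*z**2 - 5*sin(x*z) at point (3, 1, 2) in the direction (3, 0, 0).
16 - 10*cos(6)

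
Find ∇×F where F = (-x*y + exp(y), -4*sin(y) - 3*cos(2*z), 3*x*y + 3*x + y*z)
(3*x + z - 6*sin(2*z), -3*y - 3, x - exp(y))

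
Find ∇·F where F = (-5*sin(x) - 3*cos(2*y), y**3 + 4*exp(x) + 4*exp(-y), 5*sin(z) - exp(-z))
3*y**2 - 5*cos(x) + 5*cos(z) + exp(-z) - 4*exp(-y)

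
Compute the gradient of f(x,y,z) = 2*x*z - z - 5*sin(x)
(2*z - 5*cos(x), 0, 2*x - 1)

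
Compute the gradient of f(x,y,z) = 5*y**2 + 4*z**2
(0, 10*y, 8*z)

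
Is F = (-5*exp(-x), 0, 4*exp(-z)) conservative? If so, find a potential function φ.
Yes, F is conservative. φ = -4*exp(-z) + 5*exp(-x)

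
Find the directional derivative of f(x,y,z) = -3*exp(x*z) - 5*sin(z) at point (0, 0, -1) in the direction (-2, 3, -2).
2*sqrt(17)*(-3 + 5*cos(1))/17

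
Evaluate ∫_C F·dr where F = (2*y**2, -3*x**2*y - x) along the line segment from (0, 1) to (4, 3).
-148/3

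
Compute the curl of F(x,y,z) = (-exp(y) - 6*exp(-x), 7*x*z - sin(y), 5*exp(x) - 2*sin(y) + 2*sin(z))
(-7*x - 2*cos(y), -5*exp(x), 7*z + exp(y))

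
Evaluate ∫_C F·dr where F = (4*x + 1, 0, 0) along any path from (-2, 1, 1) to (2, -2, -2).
4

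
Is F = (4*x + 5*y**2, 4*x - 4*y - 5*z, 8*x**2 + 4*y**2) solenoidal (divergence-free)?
Yes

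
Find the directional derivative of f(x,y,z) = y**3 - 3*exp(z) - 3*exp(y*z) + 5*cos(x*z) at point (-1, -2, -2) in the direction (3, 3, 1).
sqrt(19)*(-3 + 35*exp(2)*sin(2) + 36*exp(2) + 24*exp(6))*exp(-2)/19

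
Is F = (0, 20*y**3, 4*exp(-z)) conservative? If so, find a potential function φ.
Yes, F is conservative. φ = 5*y**4 - 4*exp(-z)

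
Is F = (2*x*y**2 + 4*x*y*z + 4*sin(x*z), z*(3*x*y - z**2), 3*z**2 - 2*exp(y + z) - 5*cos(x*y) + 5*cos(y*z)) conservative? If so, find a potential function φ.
No, ∇×F = (-3*x*y + 5*x*sin(x*y) + 3*z**2 - 5*z*sin(y*z) - 2*exp(y + z), 4*x*y + 4*x*cos(x*z) - 5*y*sin(x*y), -4*x*y - 4*x*z + 3*y*z) ≠ 0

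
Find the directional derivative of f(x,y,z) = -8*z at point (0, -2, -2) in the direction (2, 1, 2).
-16/3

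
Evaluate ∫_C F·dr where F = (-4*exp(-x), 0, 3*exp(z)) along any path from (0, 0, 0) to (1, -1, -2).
-7 + 3*exp(-2) + 4*exp(-1)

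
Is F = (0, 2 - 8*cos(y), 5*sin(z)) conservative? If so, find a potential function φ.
Yes, F is conservative. φ = 2*y - 8*sin(y) - 5*cos(z)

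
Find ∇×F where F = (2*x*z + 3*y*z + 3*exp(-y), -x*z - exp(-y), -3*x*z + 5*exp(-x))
(x, 2*x + 3*y + 3*z + 5*exp(-x), -4*z + 3*exp(-y))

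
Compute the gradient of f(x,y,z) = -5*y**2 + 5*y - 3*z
(0, 5 - 10*y, -3)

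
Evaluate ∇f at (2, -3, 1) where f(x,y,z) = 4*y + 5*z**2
(0, 4, 10)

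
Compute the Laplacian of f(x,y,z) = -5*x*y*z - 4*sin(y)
4*sin(y)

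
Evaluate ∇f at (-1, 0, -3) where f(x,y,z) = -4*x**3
(-12, 0, 0)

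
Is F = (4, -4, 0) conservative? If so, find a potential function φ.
Yes, F is conservative. φ = 4*x - 4*y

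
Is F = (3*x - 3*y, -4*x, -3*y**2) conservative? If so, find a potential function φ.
No, ∇×F = (-6*y, 0, -1) ≠ 0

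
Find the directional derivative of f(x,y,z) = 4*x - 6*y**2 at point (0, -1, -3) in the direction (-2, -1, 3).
-10*sqrt(14)/7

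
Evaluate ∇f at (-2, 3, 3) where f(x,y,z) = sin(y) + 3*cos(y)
(0, cos(3) - 3*sin(3), 0)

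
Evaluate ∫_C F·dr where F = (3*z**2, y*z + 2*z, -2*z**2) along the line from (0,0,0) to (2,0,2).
8/3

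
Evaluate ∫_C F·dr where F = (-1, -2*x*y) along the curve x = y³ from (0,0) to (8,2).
-104/5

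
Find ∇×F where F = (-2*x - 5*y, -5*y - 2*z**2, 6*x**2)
(4*z, -12*x, 5)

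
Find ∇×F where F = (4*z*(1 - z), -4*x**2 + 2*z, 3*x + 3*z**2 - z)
(-2, 1 - 8*z, -8*x)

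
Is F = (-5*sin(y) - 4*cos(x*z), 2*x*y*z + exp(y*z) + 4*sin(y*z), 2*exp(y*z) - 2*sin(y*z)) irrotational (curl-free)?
No, ∇×F = (-2*x*y - y*exp(y*z) - 4*y*cos(y*z) + 2*z*exp(y*z) - 2*z*cos(y*z), 4*x*sin(x*z), 2*y*z + 5*cos(y))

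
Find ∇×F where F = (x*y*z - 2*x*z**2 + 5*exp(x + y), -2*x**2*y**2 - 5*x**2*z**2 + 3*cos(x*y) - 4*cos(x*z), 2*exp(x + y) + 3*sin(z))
(10*x**2*z - 4*x*sin(x*z) + 2*exp(x + y), x*y - 4*x*z - 2*exp(x + y), -4*x*y**2 - 10*x*z**2 - x*z - 3*y*sin(x*y) + 4*z*sin(x*z) - 5*exp(x + y))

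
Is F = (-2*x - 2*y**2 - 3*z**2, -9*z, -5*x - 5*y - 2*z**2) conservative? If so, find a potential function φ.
No, ∇×F = (4, 5 - 6*z, 4*y) ≠ 0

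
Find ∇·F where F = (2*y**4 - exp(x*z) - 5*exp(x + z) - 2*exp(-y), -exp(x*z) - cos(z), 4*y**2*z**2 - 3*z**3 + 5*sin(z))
8*y**2*z - 9*z**2 - z*exp(x*z) - 5*exp(x + z) + 5*cos(z)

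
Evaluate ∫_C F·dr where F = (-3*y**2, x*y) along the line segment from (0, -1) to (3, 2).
-9/2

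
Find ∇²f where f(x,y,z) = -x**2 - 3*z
-2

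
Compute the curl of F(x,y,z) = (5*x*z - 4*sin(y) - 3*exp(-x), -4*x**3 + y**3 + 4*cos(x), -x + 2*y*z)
(2*z, 5*x + 1, -12*x**2 - 4*sin(x) + 4*cos(y))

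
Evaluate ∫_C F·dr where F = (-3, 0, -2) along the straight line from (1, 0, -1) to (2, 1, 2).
-9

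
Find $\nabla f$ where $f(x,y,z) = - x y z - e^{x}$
(-y*z - exp(x), -x*z, -x*y)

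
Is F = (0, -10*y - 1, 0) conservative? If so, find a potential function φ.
Yes, F is conservative. φ = y*(-5*y - 1)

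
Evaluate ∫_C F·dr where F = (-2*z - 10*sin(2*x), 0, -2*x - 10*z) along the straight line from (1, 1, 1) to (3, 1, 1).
-4 - 5*cos(2) + 5*cos(6)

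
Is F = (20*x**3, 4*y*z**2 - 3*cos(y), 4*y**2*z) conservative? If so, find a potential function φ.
Yes, F is conservative. φ = 5*x**4 + 2*y**2*z**2 - 3*sin(y)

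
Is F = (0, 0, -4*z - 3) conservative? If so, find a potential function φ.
Yes, F is conservative. φ = z*(-2*z - 3)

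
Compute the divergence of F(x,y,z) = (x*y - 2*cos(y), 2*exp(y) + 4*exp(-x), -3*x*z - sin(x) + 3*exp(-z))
-3*x + y + 2*exp(y) - 3*exp(-z)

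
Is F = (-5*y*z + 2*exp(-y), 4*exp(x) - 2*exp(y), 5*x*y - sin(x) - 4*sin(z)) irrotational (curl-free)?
No, ∇×F = (5*x, -10*y + cos(x), 5*z + 4*exp(x) + 2*exp(-y))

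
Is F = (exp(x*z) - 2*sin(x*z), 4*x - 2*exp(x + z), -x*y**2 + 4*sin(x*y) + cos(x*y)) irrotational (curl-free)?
No, ∇×F = (-2*x*y - x*sin(x*y) + 4*x*cos(x*y) + 2*exp(x + z), x*exp(x*z) - 2*x*cos(x*z) + y**2 + y*sin(x*y) - 4*y*cos(x*y), 4 - 2*exp(x + z))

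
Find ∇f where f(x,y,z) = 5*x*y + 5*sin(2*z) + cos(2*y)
(5*y, 5*x - 2*sin(2*y), 10*cos(2*z))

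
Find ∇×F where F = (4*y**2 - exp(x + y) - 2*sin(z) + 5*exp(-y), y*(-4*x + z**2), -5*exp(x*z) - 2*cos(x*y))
(2*x*sin(x*y) - 2*y*z, -2*y*sin(x*y) + 5*z*exp(x*z) - 2*cos(z), -12*y + exp(x + y) + 5*exp(-y))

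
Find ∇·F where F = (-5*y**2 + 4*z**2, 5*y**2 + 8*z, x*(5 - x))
10*y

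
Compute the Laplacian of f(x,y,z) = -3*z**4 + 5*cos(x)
-36*z**2 - 5*cos(x)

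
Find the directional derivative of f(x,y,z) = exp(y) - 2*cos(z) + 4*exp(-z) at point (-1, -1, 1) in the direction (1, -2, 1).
sqrt(6)*(-3 + E*sin(1))*exp(-1)/3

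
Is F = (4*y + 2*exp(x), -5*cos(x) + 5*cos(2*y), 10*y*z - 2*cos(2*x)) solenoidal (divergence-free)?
No, ∇·F = 10*y + 2*exp(x) - 10*sin(2*y)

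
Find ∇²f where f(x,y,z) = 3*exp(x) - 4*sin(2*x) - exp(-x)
3*exp(x) + 16*sin(2*x) - exp(-x)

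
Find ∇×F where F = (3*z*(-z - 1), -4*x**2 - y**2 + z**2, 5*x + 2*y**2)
(4*y - 2*z, -6*z - 8, -8*x)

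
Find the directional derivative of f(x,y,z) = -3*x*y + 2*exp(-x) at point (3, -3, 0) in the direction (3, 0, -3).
sqrt(2)*(-2 + 9*exp(3))*exp(-3)/2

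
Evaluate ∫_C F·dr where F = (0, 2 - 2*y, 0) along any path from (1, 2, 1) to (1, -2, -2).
-8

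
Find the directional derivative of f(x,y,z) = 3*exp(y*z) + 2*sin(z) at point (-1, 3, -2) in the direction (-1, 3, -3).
-3*sqrt(19)*(2*exp(6)*cos(2) + 15)*exp(-6)/19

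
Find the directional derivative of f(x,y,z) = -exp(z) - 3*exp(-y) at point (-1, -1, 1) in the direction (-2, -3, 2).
-11*sqrt(17)*E/17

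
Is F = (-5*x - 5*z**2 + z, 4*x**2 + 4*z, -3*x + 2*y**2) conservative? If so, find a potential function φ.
No, ∇×F = (4*y - 4, 4 - 10*z, 8*x) ≠ 0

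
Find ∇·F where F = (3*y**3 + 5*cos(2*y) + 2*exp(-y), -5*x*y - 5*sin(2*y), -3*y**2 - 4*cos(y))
-5*x - 10*cos(2*y)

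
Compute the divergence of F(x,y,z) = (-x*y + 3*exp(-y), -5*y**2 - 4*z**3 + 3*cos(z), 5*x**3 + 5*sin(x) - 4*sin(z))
-11*y - 4*cos(z)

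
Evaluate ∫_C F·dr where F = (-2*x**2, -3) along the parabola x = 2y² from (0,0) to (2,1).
-25/3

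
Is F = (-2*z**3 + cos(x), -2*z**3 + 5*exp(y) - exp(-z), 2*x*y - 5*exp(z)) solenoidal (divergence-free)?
No, ∇·F = 5*exp(y) - 5*exp(z) - sin(x)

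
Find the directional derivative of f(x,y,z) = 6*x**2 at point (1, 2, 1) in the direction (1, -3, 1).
12*sqrt(11)/11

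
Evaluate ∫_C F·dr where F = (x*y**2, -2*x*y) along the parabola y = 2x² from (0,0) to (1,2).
-38/15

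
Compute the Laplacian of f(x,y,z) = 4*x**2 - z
8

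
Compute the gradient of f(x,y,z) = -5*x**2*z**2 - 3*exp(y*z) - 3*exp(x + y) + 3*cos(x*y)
(-10*x*z**2 - 3*y*sin(x*y) - 3*exp(x + y), -3*x*sin(x*y) - 3*z*exp(y*z) - 3*exp(x + y), -10*x**2*z - 3*y*exp(y*z))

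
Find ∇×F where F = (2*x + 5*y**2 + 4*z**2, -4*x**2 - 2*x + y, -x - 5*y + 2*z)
(-5, 8*z + 1, -8*x - 10*y - 2)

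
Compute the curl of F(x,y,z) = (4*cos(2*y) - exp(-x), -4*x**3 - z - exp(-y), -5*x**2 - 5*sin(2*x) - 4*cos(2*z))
(1, 10*x + 10*cos(2*x), -12*x**2 + 8*sin(2*y))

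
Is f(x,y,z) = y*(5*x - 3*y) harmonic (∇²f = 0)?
No, ∇²f = -6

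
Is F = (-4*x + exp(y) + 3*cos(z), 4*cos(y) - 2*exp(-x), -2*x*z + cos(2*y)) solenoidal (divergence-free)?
No, ∇·F = -2*x - 4*sin(y) - 4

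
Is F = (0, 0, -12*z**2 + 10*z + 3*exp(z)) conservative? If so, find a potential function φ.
Yes, F is conservative. φ = -4*z**3 + 5*z**2 + 3*exp(z)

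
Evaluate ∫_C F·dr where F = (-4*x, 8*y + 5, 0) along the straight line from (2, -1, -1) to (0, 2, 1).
35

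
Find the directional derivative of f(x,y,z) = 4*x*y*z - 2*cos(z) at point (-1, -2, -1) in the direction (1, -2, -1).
sqrt(6)*(-4 + sin(1))/3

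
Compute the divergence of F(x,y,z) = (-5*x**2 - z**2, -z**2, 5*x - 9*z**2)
-10*x - 18*z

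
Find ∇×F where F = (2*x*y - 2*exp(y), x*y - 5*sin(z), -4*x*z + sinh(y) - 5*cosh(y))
(5*cos(z) - 5*sinh(y) + cosh(y), 4*z, -2*x + y + 2*exp(y))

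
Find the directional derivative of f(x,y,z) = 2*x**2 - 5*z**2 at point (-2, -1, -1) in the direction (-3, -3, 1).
34*sqrt(19)/19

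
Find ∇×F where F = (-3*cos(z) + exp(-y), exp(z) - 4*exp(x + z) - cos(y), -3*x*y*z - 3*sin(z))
(-3*x*z - exp(z) + 4*exp(x + z), 3*y*z + 3*sin(z), (1 - 4*exp(x + y + z))*exp(-y))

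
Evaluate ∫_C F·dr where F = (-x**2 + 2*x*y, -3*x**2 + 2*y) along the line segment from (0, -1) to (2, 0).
-9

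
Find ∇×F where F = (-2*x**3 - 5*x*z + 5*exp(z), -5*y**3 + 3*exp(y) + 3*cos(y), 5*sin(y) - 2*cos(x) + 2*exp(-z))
(5*cos(y), -5*x + 5*exp(z) - 2*sin(x), 0)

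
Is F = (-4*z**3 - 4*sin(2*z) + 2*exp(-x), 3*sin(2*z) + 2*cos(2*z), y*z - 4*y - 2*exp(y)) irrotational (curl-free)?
No, ∇×F = (z - 2*exp(y) + 4*sin(2*z) - 6*cos(2*z) - 4, -12*z**2 - 8*cos(2*z), 0)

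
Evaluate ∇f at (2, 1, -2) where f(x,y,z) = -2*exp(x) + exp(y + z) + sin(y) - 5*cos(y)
(-2*exp(2), exp(-1) + cos(1) + 5*sin(1), exp(-1))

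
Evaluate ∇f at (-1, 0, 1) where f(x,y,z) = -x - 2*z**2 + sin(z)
(-1, 0, -4 + cos(1))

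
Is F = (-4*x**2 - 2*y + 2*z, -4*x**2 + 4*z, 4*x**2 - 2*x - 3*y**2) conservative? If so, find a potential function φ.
No, ∇×F = (-6*y - 4, 4 - 8*x, 2 - 8*x) ≠ 0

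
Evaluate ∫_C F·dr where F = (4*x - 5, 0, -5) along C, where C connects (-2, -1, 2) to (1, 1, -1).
-6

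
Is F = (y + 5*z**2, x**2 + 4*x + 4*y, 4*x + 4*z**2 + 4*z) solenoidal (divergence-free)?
No, ∇·F = 8*z + 8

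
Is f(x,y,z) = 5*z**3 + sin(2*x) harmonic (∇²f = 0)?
No, ∇²f = 30*z - 4*sin(2*x)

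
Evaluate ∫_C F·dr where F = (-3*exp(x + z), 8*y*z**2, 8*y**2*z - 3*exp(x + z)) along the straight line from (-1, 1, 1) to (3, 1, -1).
3 - 3*exp(2)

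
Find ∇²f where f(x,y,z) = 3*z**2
6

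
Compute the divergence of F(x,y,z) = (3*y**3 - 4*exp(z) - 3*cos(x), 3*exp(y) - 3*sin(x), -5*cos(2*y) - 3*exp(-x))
3*exp(y) + 3*sin(x)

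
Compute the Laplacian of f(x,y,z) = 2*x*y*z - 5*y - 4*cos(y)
4*cos(y)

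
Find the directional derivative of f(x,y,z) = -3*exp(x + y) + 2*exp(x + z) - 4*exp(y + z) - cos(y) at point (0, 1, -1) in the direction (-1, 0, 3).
sqrt(10)*(-12*E + 4 + 3*exp(2))*exp(-1)/10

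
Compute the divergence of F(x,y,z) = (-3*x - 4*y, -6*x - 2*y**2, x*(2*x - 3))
-4*y - 3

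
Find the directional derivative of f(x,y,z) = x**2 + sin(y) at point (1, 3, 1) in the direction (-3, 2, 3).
sqrt(22)*(-3 + cos(3))/11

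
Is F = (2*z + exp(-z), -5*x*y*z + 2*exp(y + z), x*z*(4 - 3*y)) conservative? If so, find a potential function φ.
No, ∇×F = (5*x*y - 3*x*z - 2*exp(y + z), 3*y*z - 4*z + 2 - exp(-z), -5*y*z) ≠ 0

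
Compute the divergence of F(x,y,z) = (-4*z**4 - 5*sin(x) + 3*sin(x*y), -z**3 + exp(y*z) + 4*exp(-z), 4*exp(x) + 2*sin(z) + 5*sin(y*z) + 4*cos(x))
3*y*cos(x*y) + 5*y*cos(y*z) + z*exp(y*z) - 5*cos(x) + 2*cos(z)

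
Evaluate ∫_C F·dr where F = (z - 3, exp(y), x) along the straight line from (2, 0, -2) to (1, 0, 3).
10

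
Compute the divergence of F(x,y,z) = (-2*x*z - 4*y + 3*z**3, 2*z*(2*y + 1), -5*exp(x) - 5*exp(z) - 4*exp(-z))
2*z - 9*sinh(z) - cosh(z)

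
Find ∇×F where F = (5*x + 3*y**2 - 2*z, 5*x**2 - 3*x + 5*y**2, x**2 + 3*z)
(0, -2*x - 2, 10*x - 6*y - 3)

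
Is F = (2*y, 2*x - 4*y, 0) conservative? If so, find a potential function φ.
Yes, F is conservative. φ = 2*y*(x - y)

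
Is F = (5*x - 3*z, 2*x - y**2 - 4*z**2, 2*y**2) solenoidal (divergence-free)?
No, ∇·F = 5 - 2*y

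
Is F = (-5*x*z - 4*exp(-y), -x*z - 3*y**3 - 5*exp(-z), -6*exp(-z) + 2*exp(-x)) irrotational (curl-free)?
No, ∇×F = (x - 5*exp(-z), -5*x + 2*exp(-x), -z - 4*exp(-y))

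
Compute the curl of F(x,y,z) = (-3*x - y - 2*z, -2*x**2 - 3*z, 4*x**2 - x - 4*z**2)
(3, -8*x - 1, 1 - 4*x)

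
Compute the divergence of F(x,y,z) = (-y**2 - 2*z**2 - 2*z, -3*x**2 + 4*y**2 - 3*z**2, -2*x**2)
8*y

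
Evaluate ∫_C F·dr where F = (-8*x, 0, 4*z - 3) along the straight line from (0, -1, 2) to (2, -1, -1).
-13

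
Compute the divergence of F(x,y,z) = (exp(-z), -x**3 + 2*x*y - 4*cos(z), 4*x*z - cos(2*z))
6*x + 2*sin(2*z)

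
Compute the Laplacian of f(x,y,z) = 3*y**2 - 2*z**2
2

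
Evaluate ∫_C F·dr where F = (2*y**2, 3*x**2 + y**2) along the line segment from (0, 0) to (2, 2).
16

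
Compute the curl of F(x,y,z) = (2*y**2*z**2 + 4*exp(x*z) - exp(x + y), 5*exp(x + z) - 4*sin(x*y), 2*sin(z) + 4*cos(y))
(-5*exp(x + z) - 4*sin(y), 4*x*exp(x*z) + 4*y**2*z, -4*y*z**2 - 4*y*cos(x*y) + exp(x + y) + 5*exp(x + z))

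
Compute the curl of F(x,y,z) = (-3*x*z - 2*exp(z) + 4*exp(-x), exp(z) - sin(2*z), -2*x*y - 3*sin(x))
(-2*x - exp(z) + 2*cos(2*z), -3*x + 2*y - 2*exp(z) + 3*cos(x), 0)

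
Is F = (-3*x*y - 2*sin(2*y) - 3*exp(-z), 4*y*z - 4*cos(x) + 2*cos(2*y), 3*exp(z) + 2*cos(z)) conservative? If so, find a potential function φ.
No, ∇×F = (-4*y, 3*exp(-z), 3*x + 4*sin(x) + 4*cos(2*y)) ≠ 0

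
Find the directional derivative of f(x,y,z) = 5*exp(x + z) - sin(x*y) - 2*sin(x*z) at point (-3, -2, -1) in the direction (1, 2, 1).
sqrt(6)*(4*exp(4)*cos(3) + 5 + 4*exp(4)*cos(6))*exp(-4)/3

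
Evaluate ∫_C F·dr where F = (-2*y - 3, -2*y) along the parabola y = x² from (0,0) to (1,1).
-14/3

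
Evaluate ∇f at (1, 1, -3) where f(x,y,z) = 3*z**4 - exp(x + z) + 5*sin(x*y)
(-exp(-2) + 5*cos(1), 5*cos(1), -324 - exp(-2))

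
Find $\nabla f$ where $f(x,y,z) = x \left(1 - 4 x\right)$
(1 - 8*x, 0, 0)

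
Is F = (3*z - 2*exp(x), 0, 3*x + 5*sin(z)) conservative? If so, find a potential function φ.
Yes, F is conservative. φ = 3*x*z - 2*exp(x) - 5*cos(z)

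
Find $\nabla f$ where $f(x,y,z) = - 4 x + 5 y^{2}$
(-4, 10*y, 0)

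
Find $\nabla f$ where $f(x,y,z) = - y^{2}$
(0, -2*y, 0)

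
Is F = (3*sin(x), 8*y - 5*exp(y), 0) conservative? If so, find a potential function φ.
Yes, F is conservative. φ = 4*y**2 - 5*exp(y) - 3*cos(x)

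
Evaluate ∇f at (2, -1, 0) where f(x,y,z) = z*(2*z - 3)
(0, 0, -3)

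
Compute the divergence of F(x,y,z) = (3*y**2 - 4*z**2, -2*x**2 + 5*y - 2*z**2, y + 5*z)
10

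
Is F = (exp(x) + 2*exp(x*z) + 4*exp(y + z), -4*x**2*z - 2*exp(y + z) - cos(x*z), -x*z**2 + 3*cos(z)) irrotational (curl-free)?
No, ∇×F = (4*x**2 - x*sin(x*z) + 2*exp(y + z), 2*x*exp(x*z) + z**2 + 4*exp(y + z), -8*x*z + z*sin(x*z) - 4*exp(y + z))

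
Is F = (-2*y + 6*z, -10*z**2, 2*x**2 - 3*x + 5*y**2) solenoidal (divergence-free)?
Yes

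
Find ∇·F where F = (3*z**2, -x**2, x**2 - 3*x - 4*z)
-4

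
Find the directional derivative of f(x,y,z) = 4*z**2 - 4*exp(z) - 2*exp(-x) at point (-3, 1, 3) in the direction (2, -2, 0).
sqrt(2)*exp(3)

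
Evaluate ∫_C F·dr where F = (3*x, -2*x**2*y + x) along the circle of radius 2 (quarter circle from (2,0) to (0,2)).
-14 + pi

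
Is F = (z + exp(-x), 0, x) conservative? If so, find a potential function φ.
Yes, F is conservative. φ = x*z - exp(-x)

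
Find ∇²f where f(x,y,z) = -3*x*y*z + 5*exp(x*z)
5*(x**2 + z**2)*exp(x*z)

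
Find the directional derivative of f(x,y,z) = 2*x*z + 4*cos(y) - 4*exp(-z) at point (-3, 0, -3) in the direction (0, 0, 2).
-6 + 4*exp(3)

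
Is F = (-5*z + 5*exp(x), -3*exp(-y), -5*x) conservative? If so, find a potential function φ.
Yes, F is conservative. φ = -5*x*z + 5*exp(x) + 3*exp(-y)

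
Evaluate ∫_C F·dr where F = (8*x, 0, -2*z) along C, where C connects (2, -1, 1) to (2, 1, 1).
0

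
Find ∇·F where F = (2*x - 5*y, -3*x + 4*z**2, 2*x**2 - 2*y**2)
2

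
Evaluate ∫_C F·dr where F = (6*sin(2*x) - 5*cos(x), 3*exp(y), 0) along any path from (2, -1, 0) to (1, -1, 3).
-5*sin(1) + 3*cos(4) - 3*cos(2) + 5*sin(2)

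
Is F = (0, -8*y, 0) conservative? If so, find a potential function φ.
Yes, F is conservative. φ = -4*y**2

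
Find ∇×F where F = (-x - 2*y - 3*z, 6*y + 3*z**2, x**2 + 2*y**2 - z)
(4*y - 6*z, -2*x - 3, 2)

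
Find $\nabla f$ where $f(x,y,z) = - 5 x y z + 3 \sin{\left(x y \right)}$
(y*(-5*z + 3*cos(x*y)), x*(-5*z + 3*cos(x*y)), -5*x*y)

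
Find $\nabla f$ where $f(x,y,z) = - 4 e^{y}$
(0, -4*exp(y), 0)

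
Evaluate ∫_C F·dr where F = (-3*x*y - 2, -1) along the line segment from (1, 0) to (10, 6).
-591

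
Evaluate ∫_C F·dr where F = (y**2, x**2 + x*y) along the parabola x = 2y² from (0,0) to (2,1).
23/10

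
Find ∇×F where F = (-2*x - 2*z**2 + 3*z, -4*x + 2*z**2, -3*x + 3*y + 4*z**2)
(3 - 4*z, 6 - 4*z, -4)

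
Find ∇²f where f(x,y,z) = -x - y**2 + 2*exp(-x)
-2 + 2*exp(-x)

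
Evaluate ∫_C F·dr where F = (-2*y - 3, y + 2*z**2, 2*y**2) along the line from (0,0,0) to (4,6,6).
270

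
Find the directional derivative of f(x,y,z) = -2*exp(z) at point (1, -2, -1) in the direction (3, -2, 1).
-sqrt(14)*exp(-1)/7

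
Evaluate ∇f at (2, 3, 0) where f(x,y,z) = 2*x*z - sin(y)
(0, -cos(3), 4)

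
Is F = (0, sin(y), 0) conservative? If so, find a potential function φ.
Yes, F is conservative. φ = -cos(y)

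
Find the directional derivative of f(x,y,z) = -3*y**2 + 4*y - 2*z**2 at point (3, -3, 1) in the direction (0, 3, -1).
7*sqrt(10)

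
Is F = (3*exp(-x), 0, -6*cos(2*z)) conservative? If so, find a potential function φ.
Yes, F is conservative. φ = -3*sin(2*z) - 3*exp(-x)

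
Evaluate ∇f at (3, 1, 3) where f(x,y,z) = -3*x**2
(-18, 0, 0)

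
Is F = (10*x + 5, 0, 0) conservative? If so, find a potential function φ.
Yes, F is conservative. φ = 5*x*(x + 1)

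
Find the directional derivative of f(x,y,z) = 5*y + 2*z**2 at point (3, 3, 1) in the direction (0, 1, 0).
5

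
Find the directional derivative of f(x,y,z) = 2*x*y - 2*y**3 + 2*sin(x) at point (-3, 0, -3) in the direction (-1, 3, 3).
-2*sqrt(19)*(cos(3) + 9)/19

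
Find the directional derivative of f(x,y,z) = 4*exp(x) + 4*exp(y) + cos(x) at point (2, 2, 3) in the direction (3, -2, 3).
sqrt(22)*(-3*sin(2) + 4*exp(2))/22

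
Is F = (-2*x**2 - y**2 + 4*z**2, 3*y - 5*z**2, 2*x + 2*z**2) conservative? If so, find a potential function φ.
No, ∇×F = (10*z, 8*z - 2, 2*y) ≠ 0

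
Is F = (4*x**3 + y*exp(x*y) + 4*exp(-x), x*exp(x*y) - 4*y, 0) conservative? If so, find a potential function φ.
Yes, F is conservative. φ = x**4 - 2*y**2 + exp(x*y) - 4*exp(-x)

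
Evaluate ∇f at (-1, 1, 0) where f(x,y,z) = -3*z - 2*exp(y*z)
(0, 0, -5)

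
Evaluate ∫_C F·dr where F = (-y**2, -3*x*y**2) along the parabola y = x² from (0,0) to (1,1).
-37/35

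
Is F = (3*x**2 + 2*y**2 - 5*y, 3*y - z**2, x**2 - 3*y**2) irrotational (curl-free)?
No, ∇×F = (-6*y + 2*z, -2*x, 5 - 4*y)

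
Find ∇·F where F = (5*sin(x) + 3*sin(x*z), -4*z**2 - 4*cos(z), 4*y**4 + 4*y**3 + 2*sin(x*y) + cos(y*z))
-y*sin(y*z) + 3*z*cos(x*z) + 5*cos(x)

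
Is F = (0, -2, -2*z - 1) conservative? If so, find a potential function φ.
Yes, F is conservative. φ = -2*y - z**2 - z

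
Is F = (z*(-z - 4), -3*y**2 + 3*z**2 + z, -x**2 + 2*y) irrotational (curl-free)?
No, ∇×F = (1 - 6*z, 2*x - 2*z - 4, 0)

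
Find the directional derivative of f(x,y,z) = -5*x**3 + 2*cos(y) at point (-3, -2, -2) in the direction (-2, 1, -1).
sqrt(6)*(sin(2) + 135)/3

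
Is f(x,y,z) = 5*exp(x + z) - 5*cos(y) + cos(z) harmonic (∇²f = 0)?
No, ∇²f = 10*exp(x + z) + 5*cos(y) - cos(z)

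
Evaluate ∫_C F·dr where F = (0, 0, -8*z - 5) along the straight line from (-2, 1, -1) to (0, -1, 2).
-27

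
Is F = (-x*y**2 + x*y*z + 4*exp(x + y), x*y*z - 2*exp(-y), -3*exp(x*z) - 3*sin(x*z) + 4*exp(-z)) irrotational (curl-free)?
No, ∇×F = (-x*y, x*y + 3*z*exp(x*z) + 3*z*cos(x*z), 2*x*y - x*z + y*z - 4*exp(x + y))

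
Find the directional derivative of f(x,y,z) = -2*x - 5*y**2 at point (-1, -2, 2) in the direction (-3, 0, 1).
3*sqrt(10)/5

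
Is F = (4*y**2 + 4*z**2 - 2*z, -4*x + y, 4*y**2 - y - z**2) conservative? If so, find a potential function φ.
No, ∇×F = (8*y - 1, 8*z - 2, -8*y - 4) ≠ 0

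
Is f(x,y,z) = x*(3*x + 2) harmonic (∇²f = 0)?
No, ∇²f = 6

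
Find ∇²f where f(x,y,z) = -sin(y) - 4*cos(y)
sin(y) + 4*cos(y)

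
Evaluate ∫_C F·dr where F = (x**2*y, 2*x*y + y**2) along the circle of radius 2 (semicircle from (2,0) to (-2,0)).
32/3 - 2*pi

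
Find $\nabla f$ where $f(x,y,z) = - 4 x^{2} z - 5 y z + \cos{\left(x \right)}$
(-8*x*z - sin(x), -5*z, -4*x**2 - 5*y)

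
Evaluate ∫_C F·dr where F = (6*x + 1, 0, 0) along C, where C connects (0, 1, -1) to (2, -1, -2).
14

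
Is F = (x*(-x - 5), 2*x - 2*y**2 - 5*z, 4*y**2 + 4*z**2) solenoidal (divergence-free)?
No, ∇·F = -2*x - 4*y + 8*z - 5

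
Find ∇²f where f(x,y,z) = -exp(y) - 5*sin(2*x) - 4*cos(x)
-exp(y) + 20*sin(2*x) + 4*cos(x)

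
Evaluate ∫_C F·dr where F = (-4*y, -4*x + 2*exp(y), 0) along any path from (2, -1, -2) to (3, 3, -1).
-44 - 2*exp(-1) + 2*exp(3)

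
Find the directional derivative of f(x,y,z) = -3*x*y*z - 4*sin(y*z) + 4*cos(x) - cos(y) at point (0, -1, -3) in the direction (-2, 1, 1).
sqrt(6)*(16*cos(3) - sin(1) + 18)/6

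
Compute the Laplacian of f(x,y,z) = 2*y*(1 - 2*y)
-8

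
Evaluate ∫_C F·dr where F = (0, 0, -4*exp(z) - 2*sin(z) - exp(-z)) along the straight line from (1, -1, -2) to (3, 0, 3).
-4*exp(3) - exp(2) + 2*cos(3) + exp(-3) + 4*exp(-2) - 2*cos(2)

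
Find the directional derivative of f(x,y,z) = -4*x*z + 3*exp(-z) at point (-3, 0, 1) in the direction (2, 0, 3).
sqrt(13)*(-9 + 28*E)*exp(-1)/13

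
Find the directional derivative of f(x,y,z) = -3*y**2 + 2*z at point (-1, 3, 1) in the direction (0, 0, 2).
2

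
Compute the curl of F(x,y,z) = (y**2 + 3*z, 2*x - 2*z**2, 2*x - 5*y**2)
(-10*y + 4*z, 1, 2 - 2*y)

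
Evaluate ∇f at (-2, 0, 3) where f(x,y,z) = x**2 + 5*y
(-4, 5, 0)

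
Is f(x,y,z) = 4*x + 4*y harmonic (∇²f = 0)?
Yes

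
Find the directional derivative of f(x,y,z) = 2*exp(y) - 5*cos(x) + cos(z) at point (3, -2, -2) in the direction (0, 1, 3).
sqrt(10)*(2 + 3*exp(2)*sin(2))*exp(-2)/10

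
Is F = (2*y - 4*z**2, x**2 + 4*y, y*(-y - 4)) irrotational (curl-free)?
No, ∇×F = (-2*y - 4, -8*z, 2*x - 2)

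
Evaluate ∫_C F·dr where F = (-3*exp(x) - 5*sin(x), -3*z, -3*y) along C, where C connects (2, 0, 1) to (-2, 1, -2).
6 + 6*sinh(2)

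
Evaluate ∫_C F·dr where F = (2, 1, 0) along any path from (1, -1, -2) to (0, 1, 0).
0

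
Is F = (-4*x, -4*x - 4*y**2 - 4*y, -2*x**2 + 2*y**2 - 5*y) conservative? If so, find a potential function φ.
No, ∇×F = (4*y - 5, 4*x, -4) ≠ 0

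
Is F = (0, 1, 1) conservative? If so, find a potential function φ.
Yes, F is conservative. φ = y + z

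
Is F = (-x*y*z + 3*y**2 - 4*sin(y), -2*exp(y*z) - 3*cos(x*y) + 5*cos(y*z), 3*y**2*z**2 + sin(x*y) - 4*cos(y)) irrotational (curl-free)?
No, ∇×F = (x*cos(x*y) + 6*y*z**2 + 2*y*exp(y*z) + 5*y*sin(y*z) + 4*sin(y), -y*(x + cos(x*y)), x*z + 3*y*sin(x*y) - 6*y + 4*cos(y))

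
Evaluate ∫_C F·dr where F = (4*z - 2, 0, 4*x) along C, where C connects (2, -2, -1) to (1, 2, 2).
18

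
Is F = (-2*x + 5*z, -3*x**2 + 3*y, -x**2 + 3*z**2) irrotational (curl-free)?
No, ∇×F = (0, 2*x + 5, -6*x)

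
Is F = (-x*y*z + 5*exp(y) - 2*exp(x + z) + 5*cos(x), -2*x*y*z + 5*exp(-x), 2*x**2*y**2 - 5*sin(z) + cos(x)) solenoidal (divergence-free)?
No, ∇·F = -2*x*z - y*z - 2*exp(x + z) - 5*sin(x) - 5*cos(z)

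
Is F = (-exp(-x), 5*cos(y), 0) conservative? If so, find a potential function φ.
Yes, F is conservative. φ = 5*sin(y) + exp(-x)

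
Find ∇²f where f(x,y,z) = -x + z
0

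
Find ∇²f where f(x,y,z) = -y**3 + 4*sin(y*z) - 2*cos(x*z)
2*x**2*cos(x*z) - 4*y**2*sin(y*z) - 6*y - 4*z**2*sin(y*z) + 2*z**2*cos(x*z)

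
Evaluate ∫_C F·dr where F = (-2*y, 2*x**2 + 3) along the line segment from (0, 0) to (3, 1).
6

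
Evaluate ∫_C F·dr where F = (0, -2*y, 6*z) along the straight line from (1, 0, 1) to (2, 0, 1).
0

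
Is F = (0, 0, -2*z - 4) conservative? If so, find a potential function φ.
Yes, F is conservative. φ = z*(-z - 4)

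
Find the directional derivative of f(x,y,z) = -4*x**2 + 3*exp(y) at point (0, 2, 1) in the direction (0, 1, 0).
3*exp(2)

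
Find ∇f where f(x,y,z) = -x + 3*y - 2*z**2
(-1, 3, -4*z)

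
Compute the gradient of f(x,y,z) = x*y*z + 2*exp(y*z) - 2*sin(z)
(y*z, z*(x + 2*exp(y*z)), x*y + 2*y*exp(y*z) - 2*cos(z))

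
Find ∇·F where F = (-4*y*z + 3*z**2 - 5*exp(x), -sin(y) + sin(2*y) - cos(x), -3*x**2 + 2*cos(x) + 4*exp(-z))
-5*exp(x) - cos(y) + 2*cos(2*y) - 4*exp(-z)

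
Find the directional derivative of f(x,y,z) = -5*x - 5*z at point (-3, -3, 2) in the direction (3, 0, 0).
-5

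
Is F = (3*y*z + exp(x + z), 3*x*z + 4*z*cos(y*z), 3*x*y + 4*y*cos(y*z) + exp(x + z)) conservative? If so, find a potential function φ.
Yes, F is conservative. φ = 3*x*y*z + exp(x + z) + 4*sin(y*z)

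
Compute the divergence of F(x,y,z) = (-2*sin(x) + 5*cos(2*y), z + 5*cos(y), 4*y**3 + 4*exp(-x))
-5*sin(y) - 2*cos(x)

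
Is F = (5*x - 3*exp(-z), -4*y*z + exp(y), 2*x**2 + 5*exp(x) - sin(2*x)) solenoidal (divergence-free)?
No, ∇·F = -4*z + exp(y) + 5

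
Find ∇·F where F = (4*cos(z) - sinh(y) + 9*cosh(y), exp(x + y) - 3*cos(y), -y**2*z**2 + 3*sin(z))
-2*y**2*z + exp(x + y) + 3*sin(y) + 3*cos(z)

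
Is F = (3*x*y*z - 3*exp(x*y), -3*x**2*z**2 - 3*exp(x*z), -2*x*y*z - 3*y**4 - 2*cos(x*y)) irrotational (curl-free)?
No, ∇×F = (6*x**2*z - 2*x*z + 3*x*exp(x*z) + 2*x*sin(x*y) - 12*y**3, y*(3*x + 2*z - 2*sin(x*y)), -6*x*z**2 - 3*x*z + 3*x*exp(x*y) - 3*z*exp(x*z))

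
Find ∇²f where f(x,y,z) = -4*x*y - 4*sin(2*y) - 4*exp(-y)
16*sin(2*y) - 4*exp(-y)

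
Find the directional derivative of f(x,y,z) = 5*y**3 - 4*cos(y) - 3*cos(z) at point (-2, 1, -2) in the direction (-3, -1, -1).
sqrt(11)*(-15 - 4*sin(1) + 3*sin(2))/11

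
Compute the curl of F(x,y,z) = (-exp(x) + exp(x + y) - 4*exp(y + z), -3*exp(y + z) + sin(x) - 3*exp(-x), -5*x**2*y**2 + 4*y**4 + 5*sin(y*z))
(-10*x**2*y + 16*y**3 + 5*z*cos(y*z) + 3*exp(y + z), 10*x*y**2 - 4*exp(y + z), ((-exp(x + y) + 4*exp(y + z) + cos(x))*exp(x) + 3)*exp(-x))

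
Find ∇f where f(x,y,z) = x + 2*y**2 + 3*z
(1, 4*y, 3)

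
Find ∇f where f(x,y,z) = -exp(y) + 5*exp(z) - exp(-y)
(0, -2*sinh(y), 5*exp(z))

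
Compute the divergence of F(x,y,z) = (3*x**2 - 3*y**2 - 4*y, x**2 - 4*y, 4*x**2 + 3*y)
6*x - 4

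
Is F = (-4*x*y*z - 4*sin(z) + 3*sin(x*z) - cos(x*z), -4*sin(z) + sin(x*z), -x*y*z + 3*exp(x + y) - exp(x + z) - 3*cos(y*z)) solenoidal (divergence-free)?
No, ∇·F = -x*y - 4*y*z + 3*y*sin(y*z) + z*sin(x*z) + 3*z*cos(x*z) - exp(x + z)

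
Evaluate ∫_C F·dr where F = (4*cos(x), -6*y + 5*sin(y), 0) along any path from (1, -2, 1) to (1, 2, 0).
0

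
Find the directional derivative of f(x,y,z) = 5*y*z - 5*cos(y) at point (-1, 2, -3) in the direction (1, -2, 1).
5*sqrt(6)*(4 - sin(2))/3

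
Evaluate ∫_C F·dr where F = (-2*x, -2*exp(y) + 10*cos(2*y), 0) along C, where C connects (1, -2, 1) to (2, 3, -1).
-2*exp(3) + 5*sin(4) - 3 + 5*sin(6) + 2*exp(-2)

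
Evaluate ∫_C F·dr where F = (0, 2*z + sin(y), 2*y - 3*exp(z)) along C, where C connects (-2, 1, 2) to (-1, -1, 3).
-3*exp(3) - 10 + 3*exp(2)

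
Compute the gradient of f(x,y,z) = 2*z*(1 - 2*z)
(0, 0, 2 - 8*z)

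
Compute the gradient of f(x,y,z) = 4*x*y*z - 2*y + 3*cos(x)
(4*y*z - 3*sin(x), 4*x*z - 2, 4*x*y)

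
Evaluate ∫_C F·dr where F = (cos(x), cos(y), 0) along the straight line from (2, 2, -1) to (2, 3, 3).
-sin(2) + sin(3)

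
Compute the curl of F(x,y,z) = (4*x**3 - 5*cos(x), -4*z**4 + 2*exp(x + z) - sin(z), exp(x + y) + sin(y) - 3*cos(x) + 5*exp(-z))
(16*z**3 + exp(x + y) - 2*exp(x + z) + cos(y) + cos(z), -exp(x + y) - 3*sin(x), 2*exp(x + z))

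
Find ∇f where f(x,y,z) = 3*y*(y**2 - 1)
(0, 9*y**2 - 3, 0)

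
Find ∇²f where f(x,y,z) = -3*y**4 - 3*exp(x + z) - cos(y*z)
y**2*cos(y*z) - 36*y**2 + z**2*cos(y*z) - 6*exp(x + z)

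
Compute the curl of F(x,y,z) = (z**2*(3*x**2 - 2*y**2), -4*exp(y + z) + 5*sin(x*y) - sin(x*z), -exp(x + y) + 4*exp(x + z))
(x*cos(x*z) - exp(x + y) + 4*exp(y + z), 2*z*(3*x**2 - 2*y**2) + exp(x + y) - 4*exp(x + z), 4*y*z**2 + 5*y*cos(x*y) - z*cos(x*z))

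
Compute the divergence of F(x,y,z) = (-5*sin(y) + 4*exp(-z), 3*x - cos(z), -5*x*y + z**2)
2*z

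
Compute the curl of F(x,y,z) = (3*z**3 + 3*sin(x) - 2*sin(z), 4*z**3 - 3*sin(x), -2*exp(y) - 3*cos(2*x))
(-12*z**2 - 2*exp(y), 9*z**2 - 6*sin(2*x) - 2*cos(z), -3*cos(x))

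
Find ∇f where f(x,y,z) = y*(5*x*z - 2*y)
(5*y*z, 5*x*z - 4*y, 5*x*y)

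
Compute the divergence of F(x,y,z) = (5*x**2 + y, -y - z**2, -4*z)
10*x - 5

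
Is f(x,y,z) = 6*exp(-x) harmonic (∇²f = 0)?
No, ∇²f = 6*exp(-x)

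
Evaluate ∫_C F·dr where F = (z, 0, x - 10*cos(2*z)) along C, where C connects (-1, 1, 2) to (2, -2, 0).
5*sin(4) + 2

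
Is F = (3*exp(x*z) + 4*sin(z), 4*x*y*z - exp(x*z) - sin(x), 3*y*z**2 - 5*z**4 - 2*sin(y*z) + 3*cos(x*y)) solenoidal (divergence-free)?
No, ∇·F = 4*x*z + 6*y*z - 2*y*cos(y*z) - 20*z**3 + 3*z*exp(x*z)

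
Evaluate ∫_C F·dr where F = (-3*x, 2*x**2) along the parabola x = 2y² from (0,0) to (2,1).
-22/5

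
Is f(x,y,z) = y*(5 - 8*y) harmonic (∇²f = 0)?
No, ∇²f = -16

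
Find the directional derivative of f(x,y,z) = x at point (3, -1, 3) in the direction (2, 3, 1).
sqrt(14)/7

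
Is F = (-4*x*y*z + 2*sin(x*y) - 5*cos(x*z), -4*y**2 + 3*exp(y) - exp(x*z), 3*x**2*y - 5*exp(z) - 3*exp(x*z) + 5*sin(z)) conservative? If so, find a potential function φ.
No, ∇×F = (x*(3*x + exp(x*z)), -10*x*y + 5*x*sin(x*z) + 3*z*exp(x*z), 4*x*z - 2*x*cos(x*y) - z*exp(x*z)) ≠ 0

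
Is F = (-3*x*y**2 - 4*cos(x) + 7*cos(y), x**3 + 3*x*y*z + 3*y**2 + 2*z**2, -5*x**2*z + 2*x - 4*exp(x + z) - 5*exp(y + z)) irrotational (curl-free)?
No, ∇×F = (-3*x*y - 4*z - 5*exp(y + z), 10*x*z + 4*exp(x + z) - 2, 3*x**2 + 6*x*y + 3*y*z + 7*sin(y))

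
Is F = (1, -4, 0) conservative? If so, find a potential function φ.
Yes, F is conservative. φ = x - 4*y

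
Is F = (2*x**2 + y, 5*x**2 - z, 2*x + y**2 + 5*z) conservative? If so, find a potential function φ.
No, ∇×F = (2*y + 1, -2, 10*x - 1) ≠ 0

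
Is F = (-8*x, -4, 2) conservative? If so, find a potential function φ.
Yes, F is conservative. φ = -4*x**2 - 4*y + 2*z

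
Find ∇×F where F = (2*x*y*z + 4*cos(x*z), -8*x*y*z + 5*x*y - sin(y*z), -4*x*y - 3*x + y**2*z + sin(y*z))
(8*x*y - 4*x + 2*y*z + y*cos(y*z) + z*cos(y*z), 2*x*y - 4*x*sin(x*z) + 4*y + 3, -2*x*z - 8*y*z + 5*y)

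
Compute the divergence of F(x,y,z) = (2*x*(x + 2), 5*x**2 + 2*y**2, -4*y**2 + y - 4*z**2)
4*x + 4*y - 8*z + 4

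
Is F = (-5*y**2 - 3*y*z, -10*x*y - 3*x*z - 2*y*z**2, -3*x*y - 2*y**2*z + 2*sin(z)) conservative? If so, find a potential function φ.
Yes, F is conservative. φ = -5*x*y**2 - 3*x*y*z - y**2*z**2 - 2*cos(z)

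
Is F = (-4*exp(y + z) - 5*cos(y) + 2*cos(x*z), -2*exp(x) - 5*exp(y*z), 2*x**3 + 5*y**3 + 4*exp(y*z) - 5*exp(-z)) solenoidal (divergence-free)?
No, ∇·F = 4*y*exp(y*z) - 5*z*exp(y*z) - 2*z*sin(x*z) + 5*exp(-z)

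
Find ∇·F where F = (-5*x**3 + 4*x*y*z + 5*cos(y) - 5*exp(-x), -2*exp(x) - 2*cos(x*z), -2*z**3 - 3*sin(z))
-15*x**2 + 4*y*z - 6*z**2 - 3*cos(z) + 5*exp(-x)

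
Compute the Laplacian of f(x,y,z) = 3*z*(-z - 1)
-6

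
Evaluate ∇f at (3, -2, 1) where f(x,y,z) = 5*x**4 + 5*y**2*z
(540, -20, 20)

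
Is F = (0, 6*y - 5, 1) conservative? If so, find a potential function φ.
Yes, F is conservative. φ = 3*y**2 - 5*y + z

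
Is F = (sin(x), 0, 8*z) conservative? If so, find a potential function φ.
Yes, F is conservative. φ = 4*z**2 - cos(x)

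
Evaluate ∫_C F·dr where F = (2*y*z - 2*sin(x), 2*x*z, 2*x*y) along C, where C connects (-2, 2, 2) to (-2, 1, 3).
4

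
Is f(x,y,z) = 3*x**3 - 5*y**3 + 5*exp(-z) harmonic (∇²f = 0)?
No, ∇²f = 18*x - 30*y + 5*exp(-z)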